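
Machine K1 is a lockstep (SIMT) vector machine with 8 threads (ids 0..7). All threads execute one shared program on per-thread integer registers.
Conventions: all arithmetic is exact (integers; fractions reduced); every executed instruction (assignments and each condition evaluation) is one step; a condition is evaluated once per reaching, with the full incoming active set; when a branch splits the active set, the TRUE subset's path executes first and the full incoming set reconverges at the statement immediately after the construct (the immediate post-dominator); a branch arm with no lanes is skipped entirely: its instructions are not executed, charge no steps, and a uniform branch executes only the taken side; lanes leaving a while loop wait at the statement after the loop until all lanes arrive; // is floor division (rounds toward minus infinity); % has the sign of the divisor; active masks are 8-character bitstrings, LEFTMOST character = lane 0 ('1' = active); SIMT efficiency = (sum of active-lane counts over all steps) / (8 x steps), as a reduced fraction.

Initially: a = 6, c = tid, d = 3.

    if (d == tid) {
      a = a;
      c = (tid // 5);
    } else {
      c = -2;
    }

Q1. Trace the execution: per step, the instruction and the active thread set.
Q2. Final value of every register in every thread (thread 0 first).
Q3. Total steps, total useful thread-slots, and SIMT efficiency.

step 0: eval (d == tid)              11111111
step 1: a <- a                       00010000
step 2: c <- (tid // 5)              00010000
step 3: c <- -2                      11101111

Answer: 4 steps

a: 6,6,6,6,6,6,6,6
c: -2,-2,-2,0,-2,-2,-2,-2
d: 3,3,3,3,3,3,3,3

steps = 4; useful = 17; efficiency = 17/32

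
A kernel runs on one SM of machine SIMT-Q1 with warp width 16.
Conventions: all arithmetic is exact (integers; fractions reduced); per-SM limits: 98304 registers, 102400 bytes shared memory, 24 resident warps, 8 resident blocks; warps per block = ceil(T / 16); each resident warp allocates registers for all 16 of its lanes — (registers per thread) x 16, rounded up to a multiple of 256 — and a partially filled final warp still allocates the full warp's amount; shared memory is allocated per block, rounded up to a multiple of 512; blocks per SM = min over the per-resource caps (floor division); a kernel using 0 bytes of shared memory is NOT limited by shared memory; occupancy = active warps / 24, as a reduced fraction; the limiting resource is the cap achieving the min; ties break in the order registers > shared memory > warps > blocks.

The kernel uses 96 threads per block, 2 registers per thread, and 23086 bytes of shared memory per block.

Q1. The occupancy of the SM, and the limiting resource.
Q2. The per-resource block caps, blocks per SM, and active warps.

Answer: occupancy 1, limited by shared memory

registers: 64 blocks
shared memory: 4 blocks
warps: 4 blocks
blocks: 8 blocks

Answer: 4 blocks, 24 active warps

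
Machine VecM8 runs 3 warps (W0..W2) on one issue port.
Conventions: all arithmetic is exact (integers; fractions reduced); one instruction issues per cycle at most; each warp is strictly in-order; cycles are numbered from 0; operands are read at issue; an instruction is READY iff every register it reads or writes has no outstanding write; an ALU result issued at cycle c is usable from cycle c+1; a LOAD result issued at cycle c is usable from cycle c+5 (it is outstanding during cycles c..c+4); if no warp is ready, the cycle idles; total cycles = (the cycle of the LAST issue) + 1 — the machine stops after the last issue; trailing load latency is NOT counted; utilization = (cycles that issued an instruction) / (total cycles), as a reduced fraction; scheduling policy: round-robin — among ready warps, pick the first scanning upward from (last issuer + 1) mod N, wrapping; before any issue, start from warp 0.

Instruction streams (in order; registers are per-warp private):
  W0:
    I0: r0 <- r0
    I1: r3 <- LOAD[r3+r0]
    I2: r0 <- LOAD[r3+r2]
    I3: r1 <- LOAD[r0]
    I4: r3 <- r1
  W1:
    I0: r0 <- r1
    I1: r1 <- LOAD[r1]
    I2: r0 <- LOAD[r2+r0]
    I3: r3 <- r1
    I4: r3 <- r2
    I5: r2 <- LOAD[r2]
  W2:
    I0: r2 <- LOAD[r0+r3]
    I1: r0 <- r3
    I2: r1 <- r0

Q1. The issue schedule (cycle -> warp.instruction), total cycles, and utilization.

cycle 0: W0.I0
cycle 1: W1.I0
cycle 2: W2.I0
cycle 3: W0.I1
cycle 4: W1.I1
cycle 5: W2.I1
cycle 6: W1.I2
cycle 7: W2.I2
cycle 8: W0.I2
cycle 9: W1.I3
cycle 10: W1.I4
cycle 11: W1.I5
cycle 12: idle
cycle 13: W0.I3
cycle 14: idle
cycle 15: idle
cycle 16: idle
cycle 17: idle
cycle 18: W0.I4

Answer: 19 cycles, utilization 14/19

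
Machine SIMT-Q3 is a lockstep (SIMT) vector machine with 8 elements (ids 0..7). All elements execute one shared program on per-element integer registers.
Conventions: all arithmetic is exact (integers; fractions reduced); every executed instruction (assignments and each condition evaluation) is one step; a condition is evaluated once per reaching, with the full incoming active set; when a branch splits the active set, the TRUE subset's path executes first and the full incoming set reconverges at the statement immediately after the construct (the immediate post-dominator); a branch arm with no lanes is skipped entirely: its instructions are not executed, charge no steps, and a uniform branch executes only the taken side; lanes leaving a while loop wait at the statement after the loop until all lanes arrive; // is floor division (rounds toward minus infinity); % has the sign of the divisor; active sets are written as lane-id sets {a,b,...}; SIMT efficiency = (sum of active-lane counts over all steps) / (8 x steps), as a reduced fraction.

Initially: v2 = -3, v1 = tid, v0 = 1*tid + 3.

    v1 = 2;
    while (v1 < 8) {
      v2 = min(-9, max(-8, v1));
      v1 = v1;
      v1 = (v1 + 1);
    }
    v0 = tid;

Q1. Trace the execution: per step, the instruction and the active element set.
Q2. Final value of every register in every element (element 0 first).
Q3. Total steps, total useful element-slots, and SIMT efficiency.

step 0: v1 <- 2                      {0,1,2,3,4,5,6,7}
step 1: eval (v1 < 8)                {0,1,2,3,4,5,6,7}
step 2: v2 <- min(-9, max(-8, v1))   {0,1,2,3,4,5,6,7}
step 3: v1 <- v1                     {0,1,2,3,4,5,6,7}
step 4: v1 <- (v1 + 1)               {0,1,2,3,4,5,6,7}
step 5: eval (v1 < 8)                {0,1,2,3,4,5,6,7}
step 6: v2 <- min(-9, max(-8, v1))   {0,1,2,3,4,5,6,7}
step 7: v1 <- v1                     {0,1,2,3,4,5,6,7}
step 8: v1 <- (v1 + 1)               {0,1,2,3,4,5,6,7}
step 9: eval (v1 < 8)                {0,1,2,3,4,5,6,7}
step 10: v2 <- min(-9, max(-8, v1))   {0,1,2,3,4,5,6,7}
step 11: v1 <- v1                     {0,1,2,3,4,5,6,7}
step 12: v1 <- (v1 + 1)               {0,1,2,3,4,5,6,7}
step 13: eval (v1 < 8)                {0,1,2,3,4,5,6,7}
step 14: v2 <- min(-9, max(-8, v1))   {0,1,2,3,4,5,6,7}
step 15: v1 <- v1                     {0,1,2,3,4,5,6,7}
step 16: v1 <- (v1 + 1)               {0,1,2,3,4,5,6,7}
step 17: eval (v1 < 8)                {0,1,2,3,4,5,6,7}
step 18: v2 <- min(-9, max(-8, v1))   {0,1,2,3,4,5,6,7}
step 19: v1 <- v1                     {0,1,2,3,4,5,6,7}
step 20: v1 <- (v1 + 1)               {0,1,2,3,4,5,6,7}
step 21: eval (v1 < 8)                {0,1,2,3,4,5,6,7}
step 22: v2 <- min(-9, max(-8, v1))   {0,1,2,3,4,5,6,7}
step 23: v1 <- v1                     {0,1,2,3,4,5,6,7}
step 24: v1 <- (v1 + 1)               {0,1,2,3,4,5,6,7}
step 25: eval (v1 < 8)                {0,1,2,3,4,5,6,7}
step 26: v0 <- tid                    {0,1,2,3,4,5,6,7}

Answer: 27 steps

v2: -9,-9,-9,-9,-9,-9,-9,-9
v1: 8,8,8,8,8,8,8,8
v0: 0,1,2,3,4,5,6,7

steps = 27; useful = 216; efficiency = 216/216 = 1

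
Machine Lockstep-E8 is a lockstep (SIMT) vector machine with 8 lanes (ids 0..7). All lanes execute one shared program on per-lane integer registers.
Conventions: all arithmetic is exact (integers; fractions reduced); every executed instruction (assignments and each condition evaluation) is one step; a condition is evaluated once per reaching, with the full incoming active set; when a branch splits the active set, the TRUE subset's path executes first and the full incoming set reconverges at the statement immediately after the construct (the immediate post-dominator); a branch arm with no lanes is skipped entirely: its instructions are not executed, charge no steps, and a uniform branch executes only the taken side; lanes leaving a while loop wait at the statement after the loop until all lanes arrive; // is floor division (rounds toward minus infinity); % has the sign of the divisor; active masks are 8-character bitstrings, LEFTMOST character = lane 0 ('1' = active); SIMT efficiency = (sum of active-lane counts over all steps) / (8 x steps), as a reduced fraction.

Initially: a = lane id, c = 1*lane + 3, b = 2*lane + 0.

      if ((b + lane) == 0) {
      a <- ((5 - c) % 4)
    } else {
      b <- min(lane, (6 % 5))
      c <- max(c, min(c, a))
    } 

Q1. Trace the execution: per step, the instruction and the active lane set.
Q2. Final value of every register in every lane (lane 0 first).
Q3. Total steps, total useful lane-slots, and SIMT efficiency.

step 0: eval ((b + lane) == 0)       11111111
step 1: a <- ((5 - c) % 4)           10000000
step 2: b <- min(lane, (6 % 5))      01111111
step 3: c <- max(c, min(c, a))       01111111

Answer: 4 steps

a: 2,1,2,3,4,5,6,7
c: 3,4,5,6,7,8,9,10
b: 0,1,1,1,1,1,1,1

steps = 4; useful = 23; efficiency = 23/32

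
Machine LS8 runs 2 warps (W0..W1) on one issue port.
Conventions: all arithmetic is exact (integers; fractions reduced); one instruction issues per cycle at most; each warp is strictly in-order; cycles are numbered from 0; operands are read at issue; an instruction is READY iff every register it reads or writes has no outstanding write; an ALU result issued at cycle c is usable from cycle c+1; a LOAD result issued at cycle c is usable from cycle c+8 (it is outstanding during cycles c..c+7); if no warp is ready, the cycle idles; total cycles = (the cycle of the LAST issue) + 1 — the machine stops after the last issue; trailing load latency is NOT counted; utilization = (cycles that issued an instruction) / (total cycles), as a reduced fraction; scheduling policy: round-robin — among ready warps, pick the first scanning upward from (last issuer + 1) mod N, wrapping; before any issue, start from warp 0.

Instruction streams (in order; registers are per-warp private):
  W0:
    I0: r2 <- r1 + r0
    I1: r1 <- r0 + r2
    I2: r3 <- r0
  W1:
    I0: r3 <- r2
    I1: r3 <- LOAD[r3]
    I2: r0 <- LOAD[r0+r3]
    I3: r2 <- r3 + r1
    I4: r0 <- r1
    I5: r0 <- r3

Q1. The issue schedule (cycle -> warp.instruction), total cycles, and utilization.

cycle 0: W0.I0
cycle 1: W1.I0
cycle 2: W0.I1
cycle 3: W1.I1
cycle 4: W0.I2
cycle 5: idle
cycle 6: idle
cycle 7: idle
cycle 8: idle
cycle 9: idle
cycle 10: idle
cycle 11: W1.I2
cycle 12: W1.I3
cycle 13: idle
cycle 14: idle
cycle 15: idle
cycle 16: idle
cycle 17: idle
cycle 18: idle
cycle 19: W1.I4
cycle 20: W1.I5

Answer: 21 cycles, utilization 3/7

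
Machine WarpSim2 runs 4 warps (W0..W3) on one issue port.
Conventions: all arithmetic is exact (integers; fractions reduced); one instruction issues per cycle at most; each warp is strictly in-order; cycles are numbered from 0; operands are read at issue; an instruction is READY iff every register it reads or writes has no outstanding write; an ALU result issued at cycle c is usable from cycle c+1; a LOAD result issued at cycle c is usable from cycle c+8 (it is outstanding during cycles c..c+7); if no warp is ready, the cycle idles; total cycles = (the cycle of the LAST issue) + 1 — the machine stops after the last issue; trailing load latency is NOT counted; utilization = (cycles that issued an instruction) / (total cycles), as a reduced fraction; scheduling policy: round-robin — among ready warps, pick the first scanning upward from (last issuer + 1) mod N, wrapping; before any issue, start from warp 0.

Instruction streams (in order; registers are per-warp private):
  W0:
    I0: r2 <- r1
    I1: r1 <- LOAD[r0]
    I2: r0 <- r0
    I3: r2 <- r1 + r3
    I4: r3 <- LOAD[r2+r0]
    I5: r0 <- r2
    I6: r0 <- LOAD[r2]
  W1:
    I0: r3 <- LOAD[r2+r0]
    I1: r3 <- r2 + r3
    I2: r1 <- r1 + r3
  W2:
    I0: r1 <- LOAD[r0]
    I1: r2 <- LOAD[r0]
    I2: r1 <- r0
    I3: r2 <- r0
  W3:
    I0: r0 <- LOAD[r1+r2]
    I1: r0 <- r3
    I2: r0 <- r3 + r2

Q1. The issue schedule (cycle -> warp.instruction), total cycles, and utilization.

cycle 0: W0.I0
cycle 1: W1.I0
cycle 2: W2.I0
cycle 3: W3.I0
cycle 4: W0.I1
cycle 5: W2.I1
cycle 6: W0.I2
cycle 7: idle
cycle 8: idle
cycle 9: W1.I1
cycle 10: W2.I2
cycle 11: W3.I1
cycle 12: W0.I3
cycle 13: W1.I2
cycle 14: W2.I3
cycle 15: W3.I2
cycle 16: W0.I4
cycle 17: W0.I5
cycle 18: W0.I6

Answer: 19 cycles, utilization 17/19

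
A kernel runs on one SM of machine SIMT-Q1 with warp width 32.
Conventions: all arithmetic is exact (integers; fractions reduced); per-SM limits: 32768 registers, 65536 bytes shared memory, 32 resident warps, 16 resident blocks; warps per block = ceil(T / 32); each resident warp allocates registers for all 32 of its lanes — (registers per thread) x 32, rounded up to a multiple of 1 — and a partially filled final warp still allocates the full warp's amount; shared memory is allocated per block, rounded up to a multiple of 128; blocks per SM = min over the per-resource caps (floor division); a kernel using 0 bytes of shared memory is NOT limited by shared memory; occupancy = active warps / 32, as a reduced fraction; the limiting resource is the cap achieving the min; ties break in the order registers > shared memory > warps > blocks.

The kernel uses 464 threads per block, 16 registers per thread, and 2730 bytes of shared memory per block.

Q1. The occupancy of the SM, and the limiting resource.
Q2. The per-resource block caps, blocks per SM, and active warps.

Answer: occupancy 15/16, limited by warps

registers: 4 blocks
shared memory: 23 blocks
warps: 2 blocks
blocks: 16 blocks

Answer: 2 blocks, 30 active warps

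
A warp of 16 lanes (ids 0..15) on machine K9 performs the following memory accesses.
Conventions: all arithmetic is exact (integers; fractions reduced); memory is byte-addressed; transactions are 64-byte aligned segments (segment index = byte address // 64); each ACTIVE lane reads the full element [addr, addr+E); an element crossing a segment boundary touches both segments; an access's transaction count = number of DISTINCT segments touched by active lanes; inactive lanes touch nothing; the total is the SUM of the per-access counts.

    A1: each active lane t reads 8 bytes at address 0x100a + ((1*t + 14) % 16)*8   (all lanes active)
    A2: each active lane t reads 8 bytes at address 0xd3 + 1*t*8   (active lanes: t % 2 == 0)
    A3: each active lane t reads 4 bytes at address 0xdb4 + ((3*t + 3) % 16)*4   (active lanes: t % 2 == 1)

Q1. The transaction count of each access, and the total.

A1: 3 transactions
A2: 3 transactions
A3: 2 transactions

Answer: 3,3,2; total 8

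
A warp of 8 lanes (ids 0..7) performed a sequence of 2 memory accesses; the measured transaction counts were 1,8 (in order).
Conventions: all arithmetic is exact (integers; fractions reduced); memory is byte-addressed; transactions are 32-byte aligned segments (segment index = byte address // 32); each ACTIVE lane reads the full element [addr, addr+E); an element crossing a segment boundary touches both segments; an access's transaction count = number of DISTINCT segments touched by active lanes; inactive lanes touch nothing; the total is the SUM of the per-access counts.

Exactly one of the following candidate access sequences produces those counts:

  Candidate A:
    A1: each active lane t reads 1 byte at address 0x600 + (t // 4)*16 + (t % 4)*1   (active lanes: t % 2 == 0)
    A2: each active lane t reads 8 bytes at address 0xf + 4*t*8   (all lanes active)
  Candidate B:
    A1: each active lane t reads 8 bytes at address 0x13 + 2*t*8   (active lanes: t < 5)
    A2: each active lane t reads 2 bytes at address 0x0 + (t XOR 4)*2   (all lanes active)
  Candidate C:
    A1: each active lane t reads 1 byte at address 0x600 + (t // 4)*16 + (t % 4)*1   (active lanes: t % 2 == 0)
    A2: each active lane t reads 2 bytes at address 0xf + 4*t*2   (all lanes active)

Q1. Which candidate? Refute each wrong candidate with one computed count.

B: A1 gives 3 transactions, not 1
C: A2 gives 3 transactions, not 8
A: all counts match (1,8)

Answer: A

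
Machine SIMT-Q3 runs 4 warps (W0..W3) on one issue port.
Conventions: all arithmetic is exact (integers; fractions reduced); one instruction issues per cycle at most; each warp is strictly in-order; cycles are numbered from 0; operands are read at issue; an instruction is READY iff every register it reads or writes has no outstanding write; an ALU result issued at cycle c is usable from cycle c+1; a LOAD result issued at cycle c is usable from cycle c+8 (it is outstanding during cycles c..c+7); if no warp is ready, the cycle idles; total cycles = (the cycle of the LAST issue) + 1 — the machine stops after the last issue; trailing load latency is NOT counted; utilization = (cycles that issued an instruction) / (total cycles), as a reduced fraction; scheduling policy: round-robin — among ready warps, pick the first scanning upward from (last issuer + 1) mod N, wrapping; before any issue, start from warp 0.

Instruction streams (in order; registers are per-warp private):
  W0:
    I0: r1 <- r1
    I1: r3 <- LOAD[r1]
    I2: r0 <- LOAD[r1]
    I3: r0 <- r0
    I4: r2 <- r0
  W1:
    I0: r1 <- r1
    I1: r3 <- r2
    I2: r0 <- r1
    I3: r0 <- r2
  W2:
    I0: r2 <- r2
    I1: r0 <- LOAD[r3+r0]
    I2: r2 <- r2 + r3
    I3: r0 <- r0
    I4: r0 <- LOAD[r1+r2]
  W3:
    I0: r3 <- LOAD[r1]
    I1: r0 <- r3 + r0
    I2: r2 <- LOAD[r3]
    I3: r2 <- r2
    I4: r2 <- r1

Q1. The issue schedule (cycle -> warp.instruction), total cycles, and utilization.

cycle 0: W0.I0
cycle 1: W1.I0
cycle 2: W2.I0
cycle 3: W3.I0
cycle 4: W0.I1
cycle 5: W1.I1
cycle 6: W2.I1
cycle 7: W0.I2
cycle 8: W1.I2
cycle 9: W2.I2
cycle 10: W1.I3
cycle 11: W3.I1
cycle 12: W3.I2
cycle 13: idle
cycle 14: W2.I3
cycle 15: W0.I3
cycle 16: W2.I4
cycle 17: W0.I4
cycle 18: idle
cycle 19: idle
cycle 20: W3.I3
cycle 21: W3.I4

Answer: 22 cycles, utilization 19/22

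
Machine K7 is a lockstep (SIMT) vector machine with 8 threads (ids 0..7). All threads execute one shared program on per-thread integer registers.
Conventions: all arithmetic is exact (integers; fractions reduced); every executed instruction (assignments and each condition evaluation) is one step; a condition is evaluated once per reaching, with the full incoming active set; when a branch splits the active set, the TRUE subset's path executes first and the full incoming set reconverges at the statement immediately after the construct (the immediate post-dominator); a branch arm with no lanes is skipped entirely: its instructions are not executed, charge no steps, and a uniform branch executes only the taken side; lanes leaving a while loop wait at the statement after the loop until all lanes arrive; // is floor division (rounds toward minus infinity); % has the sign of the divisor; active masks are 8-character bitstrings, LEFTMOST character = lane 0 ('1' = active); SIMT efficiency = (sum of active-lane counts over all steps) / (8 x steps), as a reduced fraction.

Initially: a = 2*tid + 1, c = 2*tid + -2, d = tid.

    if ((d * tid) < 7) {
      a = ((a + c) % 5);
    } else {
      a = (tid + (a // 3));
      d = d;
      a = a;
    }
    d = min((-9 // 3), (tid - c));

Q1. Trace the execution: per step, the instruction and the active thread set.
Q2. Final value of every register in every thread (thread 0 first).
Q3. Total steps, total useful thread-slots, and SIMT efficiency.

step 0: eval ((d * tid) < 7)         11111111
step 1: a <- ((a + c) % 5)           11100000
step 2: a <- (tid + (a // 3))        00011111
step 3: d <- d                       00011111
step 4: a <- a                       00011111
step 5: d <- min((-9 // 3), (tid - c)) 11111111

Answer: 6 steps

a: 4,3,2,5,7,8,10,12
c: -2,0,2,4,6,8,10,12
d: -3,-3,-3,-3,-3,-3,-4,-5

steps = 6; useful = 34; efficiency = 34/48 = 17/24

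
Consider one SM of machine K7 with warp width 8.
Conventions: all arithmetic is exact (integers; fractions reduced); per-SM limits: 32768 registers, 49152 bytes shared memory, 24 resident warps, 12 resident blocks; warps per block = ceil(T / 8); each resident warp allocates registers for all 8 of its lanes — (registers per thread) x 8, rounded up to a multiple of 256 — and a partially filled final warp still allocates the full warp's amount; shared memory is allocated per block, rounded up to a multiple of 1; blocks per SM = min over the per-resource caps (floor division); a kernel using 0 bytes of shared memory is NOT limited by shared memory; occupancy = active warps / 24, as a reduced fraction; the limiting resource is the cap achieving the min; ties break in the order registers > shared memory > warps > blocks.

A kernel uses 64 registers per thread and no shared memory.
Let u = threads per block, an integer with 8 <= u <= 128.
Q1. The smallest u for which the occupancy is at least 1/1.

Answer: u = 9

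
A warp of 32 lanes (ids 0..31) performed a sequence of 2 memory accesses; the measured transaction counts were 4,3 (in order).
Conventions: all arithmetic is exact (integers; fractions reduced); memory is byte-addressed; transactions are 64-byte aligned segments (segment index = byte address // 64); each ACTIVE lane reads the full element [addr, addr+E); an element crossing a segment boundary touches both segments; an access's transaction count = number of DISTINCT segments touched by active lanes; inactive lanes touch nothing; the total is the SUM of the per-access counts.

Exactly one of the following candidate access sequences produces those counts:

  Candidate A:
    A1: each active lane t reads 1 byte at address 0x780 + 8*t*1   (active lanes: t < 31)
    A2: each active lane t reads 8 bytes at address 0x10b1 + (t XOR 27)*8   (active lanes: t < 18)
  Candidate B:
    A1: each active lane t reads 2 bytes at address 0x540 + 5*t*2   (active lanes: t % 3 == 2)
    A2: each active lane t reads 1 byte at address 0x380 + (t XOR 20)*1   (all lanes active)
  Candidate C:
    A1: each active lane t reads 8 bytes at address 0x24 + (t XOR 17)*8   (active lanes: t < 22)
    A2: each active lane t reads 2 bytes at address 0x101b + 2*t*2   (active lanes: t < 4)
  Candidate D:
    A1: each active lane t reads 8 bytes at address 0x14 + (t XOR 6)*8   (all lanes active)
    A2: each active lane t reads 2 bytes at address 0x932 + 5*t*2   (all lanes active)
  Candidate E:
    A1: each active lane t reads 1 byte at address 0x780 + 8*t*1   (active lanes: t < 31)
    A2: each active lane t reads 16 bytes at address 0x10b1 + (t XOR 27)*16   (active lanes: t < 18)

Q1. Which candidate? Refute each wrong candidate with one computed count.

B: A1 gives 5 transactions, not 4
C: A1 gives 5 transactions, not 4
D: A1 gives 5 transactions, not 4
E: A2 gives 6 transactions, not 3
A: all counts match (4,3)

Answer: A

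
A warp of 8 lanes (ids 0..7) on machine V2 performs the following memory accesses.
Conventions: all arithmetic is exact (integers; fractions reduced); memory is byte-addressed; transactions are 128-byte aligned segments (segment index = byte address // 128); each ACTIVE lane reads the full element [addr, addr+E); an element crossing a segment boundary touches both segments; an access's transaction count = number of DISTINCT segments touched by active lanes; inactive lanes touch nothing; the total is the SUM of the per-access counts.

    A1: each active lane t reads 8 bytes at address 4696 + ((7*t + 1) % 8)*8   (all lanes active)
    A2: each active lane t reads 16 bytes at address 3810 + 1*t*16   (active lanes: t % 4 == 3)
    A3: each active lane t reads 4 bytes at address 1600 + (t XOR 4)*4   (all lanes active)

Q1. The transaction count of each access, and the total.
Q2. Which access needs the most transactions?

A1: 2 transactions
A2: 1 transaction
A3: 1 transaction

Answer: 2,1,1; total 4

Answer: A1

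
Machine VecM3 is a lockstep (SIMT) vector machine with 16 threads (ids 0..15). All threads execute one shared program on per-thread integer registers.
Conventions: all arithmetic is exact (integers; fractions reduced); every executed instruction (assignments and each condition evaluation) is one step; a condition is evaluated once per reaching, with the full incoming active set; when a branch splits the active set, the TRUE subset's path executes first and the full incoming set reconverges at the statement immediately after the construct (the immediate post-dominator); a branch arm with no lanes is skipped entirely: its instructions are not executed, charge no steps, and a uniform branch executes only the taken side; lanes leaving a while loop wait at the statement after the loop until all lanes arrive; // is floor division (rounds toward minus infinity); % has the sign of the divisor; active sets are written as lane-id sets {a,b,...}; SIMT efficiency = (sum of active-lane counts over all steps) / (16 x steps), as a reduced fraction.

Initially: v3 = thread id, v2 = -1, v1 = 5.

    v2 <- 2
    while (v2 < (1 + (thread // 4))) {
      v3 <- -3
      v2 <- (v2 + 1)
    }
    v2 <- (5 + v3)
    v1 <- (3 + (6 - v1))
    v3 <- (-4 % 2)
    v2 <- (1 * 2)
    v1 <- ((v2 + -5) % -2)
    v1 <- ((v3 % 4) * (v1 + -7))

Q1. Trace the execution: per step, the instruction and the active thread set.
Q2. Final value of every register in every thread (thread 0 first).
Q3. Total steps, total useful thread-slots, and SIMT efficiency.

step 0: v2 <- 2                      {0,1,2,3,4,5,6,7,8,9,10,11,12,13,14,15}
step 1: eval (v2 < (1 + (thread // 4))) {0,1,2,3,4,5,6,7,8,9,10,11,12,13,14,15}
step 2: v3 <- -3                     {8,9,10,11,12,13,14,15}
step 3: v2 <- (v2 + 1)               {8,9,10,11,12,13,14,15}
step 4: eval (v2 < (1 + (thread // 4))) {8,9,10,11,12,13,14,15}
step 5: v3 <- -3                     {12,13,14,15}
step 6: v2 <- (v2 + 1)               {12,13,14,15}
step 7: eval (v2 < (1 + (thread // 4))) {12,13,14,15}
step 8: v2 <- (5 + v3)               {0,1,2,3,4,5,6,7,8,9,10,11,12,13,14,15}
step 9: v1 <- (3 + (6 - v1))         {0,1,2,3,4,5,6,7,8,9,10,11,12,13,14,15}
step 10: v3 <- (-4 % 2)               {0,1,2,3,4,5,6,7,8,9,10,11,12,13,14,15}
step 11: v2 <- (1 * 2)                {0,1,2,3,4,5,6,7,8,9,10,11,12,13,14,15}
step 12: v1 <- ((v2 + -5) % -2)       {0,1,2,3,4,5,6,7,8,9,10,11,12,13,14,15}
step 13: v1 <- ((v3 % 4) * (v1 + -7)) {0,1,2,3,4,5,6,7,8,9,10,11,12,13,14,15}

Answer: 14 steps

v3: 0,0,0,0,0,0,0,0,0,0,0,0,0,0,0,0
v2: 2,2,2,2,2,2,2,2,2,2,2,2,2,2,2,2
v1: 0,0,0,0,0,0,0,0,0,0,0,0,0,0,0,0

steps = 14; useful = 164; efficiency = 164/224 = 41/56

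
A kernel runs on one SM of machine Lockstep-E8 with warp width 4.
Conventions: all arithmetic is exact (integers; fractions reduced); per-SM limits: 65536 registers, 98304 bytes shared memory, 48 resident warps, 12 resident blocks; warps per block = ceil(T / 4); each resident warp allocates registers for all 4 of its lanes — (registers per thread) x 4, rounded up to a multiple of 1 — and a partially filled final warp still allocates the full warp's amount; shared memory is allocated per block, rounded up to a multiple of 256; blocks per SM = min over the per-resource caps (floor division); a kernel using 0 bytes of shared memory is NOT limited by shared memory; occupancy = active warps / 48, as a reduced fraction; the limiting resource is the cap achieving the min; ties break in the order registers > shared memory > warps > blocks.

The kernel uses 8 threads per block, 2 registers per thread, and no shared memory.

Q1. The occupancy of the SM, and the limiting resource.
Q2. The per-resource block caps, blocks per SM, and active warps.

Answer: occupancy 1/2, limited by blocks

registers: 4096 blocks
shared memory: no limit (kernel uses none)
warps: 24 blocks
blocks: 12 blocks

Answer: 12 blocks, 24 active warps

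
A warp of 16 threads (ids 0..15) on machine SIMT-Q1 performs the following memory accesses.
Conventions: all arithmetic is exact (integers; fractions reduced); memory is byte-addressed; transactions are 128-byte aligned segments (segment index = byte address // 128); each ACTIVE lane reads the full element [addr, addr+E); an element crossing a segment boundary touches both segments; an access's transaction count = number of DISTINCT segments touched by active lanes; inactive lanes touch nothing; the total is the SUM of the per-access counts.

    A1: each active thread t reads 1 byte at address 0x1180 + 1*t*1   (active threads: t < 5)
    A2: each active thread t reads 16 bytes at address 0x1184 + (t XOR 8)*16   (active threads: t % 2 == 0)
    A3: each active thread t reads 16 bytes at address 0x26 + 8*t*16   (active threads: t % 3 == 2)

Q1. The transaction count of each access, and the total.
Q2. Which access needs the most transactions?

A1: 1 transaction
A2: 2 transactions
A3: 5 transactions

Answer: 1,2,5; total 8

Answer: A3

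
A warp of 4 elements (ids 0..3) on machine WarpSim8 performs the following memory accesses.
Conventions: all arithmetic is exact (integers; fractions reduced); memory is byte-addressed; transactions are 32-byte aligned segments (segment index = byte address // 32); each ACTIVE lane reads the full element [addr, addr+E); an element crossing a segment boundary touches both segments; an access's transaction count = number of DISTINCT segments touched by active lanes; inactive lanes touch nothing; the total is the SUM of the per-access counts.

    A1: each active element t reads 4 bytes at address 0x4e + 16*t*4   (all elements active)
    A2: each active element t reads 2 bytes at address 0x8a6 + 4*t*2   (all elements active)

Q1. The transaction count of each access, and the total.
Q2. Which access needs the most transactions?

A1: 4 transactions
A2: 1 transaction

Answer: 4,1; total 5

Answer: A1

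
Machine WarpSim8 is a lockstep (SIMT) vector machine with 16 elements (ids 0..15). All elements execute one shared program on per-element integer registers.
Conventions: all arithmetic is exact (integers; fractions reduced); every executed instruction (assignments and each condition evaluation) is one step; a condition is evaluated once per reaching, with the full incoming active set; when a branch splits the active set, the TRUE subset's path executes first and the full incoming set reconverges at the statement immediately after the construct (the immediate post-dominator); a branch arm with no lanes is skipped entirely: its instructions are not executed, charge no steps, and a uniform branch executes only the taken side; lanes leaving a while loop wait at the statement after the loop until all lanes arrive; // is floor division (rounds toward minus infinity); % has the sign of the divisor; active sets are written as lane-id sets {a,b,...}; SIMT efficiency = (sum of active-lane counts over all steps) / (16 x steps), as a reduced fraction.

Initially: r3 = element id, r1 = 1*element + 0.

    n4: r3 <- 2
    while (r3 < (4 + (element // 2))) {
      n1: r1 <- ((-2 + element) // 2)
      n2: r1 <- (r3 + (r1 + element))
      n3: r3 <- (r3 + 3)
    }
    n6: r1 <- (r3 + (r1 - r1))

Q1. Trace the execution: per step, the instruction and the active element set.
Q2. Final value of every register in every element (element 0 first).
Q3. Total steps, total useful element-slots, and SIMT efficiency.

step 0: r3 <- 2                      {0,1,2,3,4,5,6,7,8,9,10,11,12,13,14,15}
step 1: eval (r3 < (4 + (element // 2))) {0,1,2,3,4,5,6,7,8,9,10,11,12,13,14,15}
step 2: r1 <- ((-2 + element) // 2)  {0,1,2,3,4,5,6,7,8,9,10,11,12,13,14,15}
step 3: r1 <- (r3 + (r1 + element))  {0,1,2,3,4,5,6,7,8,9,10,11,12,13,14,15}
step 4: r3 <- (r3 + 3)               {0,1,2,3,4,5,6,7,8,9,10,11,12,13,14,15}
step 5: eval (r3 < (4 + (element // 2))) {0,1,2,3,4,5,6,7,8,9,10,11,12,13,14,15}
step 6: r1 <- ((-2 + element) // 2)  {4,5,6,7,8,9,10,11,12,13,14,15}
step 7: r1 <- (r3 + (r1 + element))  {4,5,6,7,8,9,10,11,12,13,14,15}
step 8: r3 <- (r3 + 3)               {4,5,6,7,8,9,10,11,12,13,14,15}
step 9: eval (r3 < (4 + (element // 2))) {4,5,6,7,8,9,10,11,12,13,14,15}
step 10: r1 <- ((-2 + element) // 2)  {10,11,12,13,14,15}
step 11: r1 <- (r3 + (r1 + element))  {10,11,12,13,14,15}
step 12: r3 <- (r3 + 3)               {10,11,12,13,14,15}
step 13: eval (r3 < (4 + (element // 2))) {10,11,12,13,14,15}
step 14: r1 <- (r3 + (r1 - r1))       {0,1,2,3,4,5,6,7,8,9,10,11,12,13,14,15}

Answer: 15 steps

r3: 5,5,5,5,8,8,8,8,8,8,11,11,11,11,11,11
r1: 5,5,5,5,8,8,8,8,8,8,11,11,11,11,11,11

steps = 15; useful = 184; efficiency = 184/240 = 23/30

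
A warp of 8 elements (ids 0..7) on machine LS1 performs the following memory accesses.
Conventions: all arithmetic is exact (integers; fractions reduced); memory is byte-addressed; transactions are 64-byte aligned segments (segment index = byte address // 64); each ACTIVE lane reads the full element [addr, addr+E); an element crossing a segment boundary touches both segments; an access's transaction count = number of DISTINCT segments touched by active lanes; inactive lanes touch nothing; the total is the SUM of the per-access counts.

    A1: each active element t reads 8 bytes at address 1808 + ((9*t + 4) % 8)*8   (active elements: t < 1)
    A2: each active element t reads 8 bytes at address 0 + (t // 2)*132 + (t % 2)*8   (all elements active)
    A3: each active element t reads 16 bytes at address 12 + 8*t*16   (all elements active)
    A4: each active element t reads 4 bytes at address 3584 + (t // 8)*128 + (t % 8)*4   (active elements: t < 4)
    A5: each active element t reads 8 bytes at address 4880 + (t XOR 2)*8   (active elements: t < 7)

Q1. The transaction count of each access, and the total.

A1: 1 transaction
A2: 4 transactions
A3: 8 transactions
A4: 1 transaction
A5: 2 transactions

Answer: 1,4,8,1,2; total 16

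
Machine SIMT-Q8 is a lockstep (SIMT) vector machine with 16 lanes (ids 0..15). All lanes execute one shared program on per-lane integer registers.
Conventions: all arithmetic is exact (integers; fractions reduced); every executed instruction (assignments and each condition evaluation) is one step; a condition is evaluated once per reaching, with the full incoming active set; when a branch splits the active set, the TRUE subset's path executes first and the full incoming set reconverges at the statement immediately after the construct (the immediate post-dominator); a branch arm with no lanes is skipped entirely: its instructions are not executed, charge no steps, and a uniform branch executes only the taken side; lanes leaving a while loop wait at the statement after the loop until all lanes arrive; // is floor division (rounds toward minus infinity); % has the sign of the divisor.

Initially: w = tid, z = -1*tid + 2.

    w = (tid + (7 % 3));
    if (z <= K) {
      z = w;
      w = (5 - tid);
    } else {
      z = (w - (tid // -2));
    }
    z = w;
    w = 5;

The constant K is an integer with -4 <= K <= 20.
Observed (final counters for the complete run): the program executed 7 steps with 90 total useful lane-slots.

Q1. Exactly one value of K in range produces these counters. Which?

Answer: K = -4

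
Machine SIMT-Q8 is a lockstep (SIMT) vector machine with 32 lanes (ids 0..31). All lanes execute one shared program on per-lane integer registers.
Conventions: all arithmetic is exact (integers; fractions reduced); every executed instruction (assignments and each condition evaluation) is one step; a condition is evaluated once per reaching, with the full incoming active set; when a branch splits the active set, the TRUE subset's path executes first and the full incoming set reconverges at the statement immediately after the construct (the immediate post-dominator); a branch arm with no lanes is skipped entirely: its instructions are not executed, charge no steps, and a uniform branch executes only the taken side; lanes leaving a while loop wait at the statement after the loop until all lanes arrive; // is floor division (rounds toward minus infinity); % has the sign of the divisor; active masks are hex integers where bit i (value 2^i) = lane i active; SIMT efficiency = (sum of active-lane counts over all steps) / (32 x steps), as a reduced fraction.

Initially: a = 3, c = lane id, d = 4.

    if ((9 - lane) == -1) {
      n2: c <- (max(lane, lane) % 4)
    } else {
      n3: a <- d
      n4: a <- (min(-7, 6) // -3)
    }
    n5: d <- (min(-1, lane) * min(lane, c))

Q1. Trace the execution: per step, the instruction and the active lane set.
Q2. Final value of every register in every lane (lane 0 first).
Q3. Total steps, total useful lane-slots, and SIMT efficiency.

step 0: eval ((9 - lane) == -1)      0xffffffff
step 1: c <- (max(lane, lane) % 4)   0x00000400
step 2: a <- d                       0xfffffbff
step 3: a <- (min(-7, 6) // -3)      0xfffffbff
step 4: d <- (min(-1, lane) * min(lane, c)) 0xffffffff

Answer: 5 steps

a: 2,2,2,2,2,2,2,2,2,2,3,2,2,2,2,2,2,2,2,2,2,2,2,2,2,2,2,2,2,2,2,2
c: 0,1,2,3,4,5,6,7,8,9,2,11,12,13,14,15,16,17,18,19,20,21,22,23,24,25,26,27,28,29,30,31
d: 0,-1,-2,-3,-4,-5,-6,-7,-8,-9,-2,-11,-12,-13,-14,-15,-16,-17,-18,-19,-20,-21,-22,-23,-24,-25,-26,-27,-28,-29,-30,-31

steps = 5; useful = 127; efficiency = 127/160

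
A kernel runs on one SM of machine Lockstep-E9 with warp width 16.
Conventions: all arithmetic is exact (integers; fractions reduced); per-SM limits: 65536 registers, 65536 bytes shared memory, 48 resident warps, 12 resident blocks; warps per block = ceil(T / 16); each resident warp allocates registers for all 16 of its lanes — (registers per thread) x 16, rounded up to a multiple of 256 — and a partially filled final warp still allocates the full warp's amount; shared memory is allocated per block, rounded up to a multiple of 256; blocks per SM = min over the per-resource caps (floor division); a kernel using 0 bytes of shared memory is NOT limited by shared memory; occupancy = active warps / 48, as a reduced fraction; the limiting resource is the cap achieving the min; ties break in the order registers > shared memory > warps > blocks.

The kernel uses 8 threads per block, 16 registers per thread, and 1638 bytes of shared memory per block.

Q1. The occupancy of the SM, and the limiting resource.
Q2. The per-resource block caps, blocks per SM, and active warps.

Answer: occupancy 1/4, limited by blocks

registers: 256 blocks
shared memory: 36 blocks
warps: 48 blocks
blocks: 12 blocks

Answer: 12 blocks, 12 active warps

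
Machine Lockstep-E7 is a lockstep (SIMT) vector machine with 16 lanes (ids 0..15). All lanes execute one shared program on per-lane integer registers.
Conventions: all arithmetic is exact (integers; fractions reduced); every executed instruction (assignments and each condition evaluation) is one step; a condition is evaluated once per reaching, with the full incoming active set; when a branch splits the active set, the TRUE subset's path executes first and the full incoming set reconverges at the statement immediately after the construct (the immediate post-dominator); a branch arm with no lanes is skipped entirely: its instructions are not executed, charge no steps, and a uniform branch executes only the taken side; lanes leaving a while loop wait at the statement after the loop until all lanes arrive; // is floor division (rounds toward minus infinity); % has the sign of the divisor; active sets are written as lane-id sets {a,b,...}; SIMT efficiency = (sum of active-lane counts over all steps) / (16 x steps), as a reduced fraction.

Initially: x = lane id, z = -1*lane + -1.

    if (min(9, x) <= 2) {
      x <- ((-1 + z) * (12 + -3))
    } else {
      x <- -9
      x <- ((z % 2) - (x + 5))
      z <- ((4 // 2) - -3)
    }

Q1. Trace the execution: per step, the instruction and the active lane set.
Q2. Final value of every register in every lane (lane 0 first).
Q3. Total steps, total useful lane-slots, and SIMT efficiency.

step 0: eval (min(9, x) <= 2)        {0,1,2,3,4,5,6,7,8,9,10,11,12,13,14,15}
step 1: x <- ((-1 + z) * (12 + -3))  {0,1,2}
step 2: x <- -9                      {3,4,5,6,7,8,9,10,11,12,13,14,15}
step 3: x <- ((z % 2) - (x + 5))     {3,4,5,6,7,8,9,10,11,12,13,14,15}
step 4: z <- ((4 // 2) - -3)         {3,4,5,6,7,8,9,10,11,12,13,14,15}

Answer: 5 steps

x: -18,-27,-36,4,5,4,5,4,5,4,5,4,5,4,5,4
z: -1,-2,-3,5,5,5,5,5,5,5,5,5,5,5,5,5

steps = 5; useful = 58; efficiency = 58/80 = 29/40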